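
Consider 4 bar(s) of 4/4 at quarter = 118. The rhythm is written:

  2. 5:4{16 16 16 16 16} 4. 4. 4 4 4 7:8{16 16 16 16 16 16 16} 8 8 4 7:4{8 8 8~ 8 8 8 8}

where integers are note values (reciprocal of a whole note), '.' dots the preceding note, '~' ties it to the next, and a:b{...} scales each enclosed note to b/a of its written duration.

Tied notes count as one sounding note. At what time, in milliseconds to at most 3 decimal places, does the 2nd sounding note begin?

1. 0.0ms @ 0 + 1525.424ms (3)
2. 1525.424ms @ 3 + 101.695ms (1/5)
3. 1627.119ms @ 16/5 + 101.695ms (1/5)
4. 1728.814ms @ 17/5 + 101.695ms (1/5)
5. 1830.508ms @ 18/5 + 101.695ms (1/5)
6. 1932.203ms @ 19/5 + 101.695ms (1/5)
7. 2033.898ms @ 4 + 762.712ms (3/2)
8. 2796.61ms @ 11/2 + 762.712ms (3/2)
9. 3559.322ms @ 7 + 508.475ms (1)
10. 4067.797ms @ 8 + 508.475ms (1)
11. 4576.271ms @ 9 + 508.475ms (1)
12. 5084.746ms @ 10 + 145.278ms (2/7)
13. 5230.024ms @ 72/7 + 145.278ms (2/7)
14. 5375.303ms @ 74/7 + 145.278ms (2/7)
15. 5520.581ms @ 76/7 + 145.278ms (2/7)
16. 5665.86ms @ 78/7 + 145.278ms (2/7)
17. 5811.138ms @ 80/7 + 145.278ms (2/7)
18. 5956.416ms @ 82/7 + 145.278ms (2/7)
19. 6101.695ms @ 12 + 254.237ms (1/2)
20. 6355.932ms @ 25/2 + 254.237ms (1/2)
21. 6610.169ms @ 13 + 508.475ms (1)
22. 7118.644ms @ 14 + 145.278ms (2/7)
23. 7263.923ms @ 100/7 + 145.278ms (2/7)
24. 7409.201ms @ 102/7 + 290.557ms (4/7)
25. 7699.758ms @ 106/7 + 145.278ms (2/7)
26. 7845.036ms @ 108/7 + 145.278ms (2/7)
27. 7990.315ms @ 110/7 + 145.278ms (2/7)

note 2 onset = 3b = 1525.424ms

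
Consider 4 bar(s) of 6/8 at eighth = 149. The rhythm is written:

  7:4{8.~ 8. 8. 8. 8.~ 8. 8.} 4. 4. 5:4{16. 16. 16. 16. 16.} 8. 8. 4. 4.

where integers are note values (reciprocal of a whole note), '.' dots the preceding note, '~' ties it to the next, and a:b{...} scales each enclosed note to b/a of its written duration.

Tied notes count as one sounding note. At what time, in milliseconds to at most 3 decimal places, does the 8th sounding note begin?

1. 0.0ms @ 0 + 690.316ms (12/7)
2. 690.316ms @ 12/7 + 345.158ms (6/7)
3. 1035.475ms @ 18/7 + 345.158ms (6/7)
4. 1380.633ms @ 24/7 + 690.316ms (12/7)
5. 2070.949ms @ 36/7 + 345.158ms (6/7)
6. 2416.107ms @ 6 + 1208.054ms (3)
7. 3624.161ms @ 9 + 1208.054ms (3)
8. 4832.215ms @ 12 + 241.611ms (3/5)
9. 5073.826ms @ 63/5 + 241.611ms (3/5)
10. 5315.436ms @ 66/5 + 241.611ms (3/5)
11. 5557.047ms @ 69/5 + 241.611ms (3/5)
12. 5798.658ms @ 72/5 + 241.611ms (3/5)
13. 6040.268ms @ 15 + 604.027ms (3/2)
14. 6644.295ms @ 33/2 + 604.027ms (3/2)
15. 7248.322ms @ 18 + 1208.054ms (3)
16. 8456.376ms @ 21 + 1208.054ms (3)

note 8 onset = 12b = 4832.215ms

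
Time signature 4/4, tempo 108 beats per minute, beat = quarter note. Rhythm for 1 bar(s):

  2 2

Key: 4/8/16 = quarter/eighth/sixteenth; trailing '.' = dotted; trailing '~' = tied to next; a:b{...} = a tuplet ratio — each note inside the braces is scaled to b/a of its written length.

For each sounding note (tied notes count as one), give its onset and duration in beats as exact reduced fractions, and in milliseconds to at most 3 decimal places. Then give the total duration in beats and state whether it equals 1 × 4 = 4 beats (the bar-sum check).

1) 0.0ms=0b +1111.111ms=2b
2) 1111.111ms=2b +1111.111ms=2b
Σ=4b of 4 (108bpm 4/4) — PASS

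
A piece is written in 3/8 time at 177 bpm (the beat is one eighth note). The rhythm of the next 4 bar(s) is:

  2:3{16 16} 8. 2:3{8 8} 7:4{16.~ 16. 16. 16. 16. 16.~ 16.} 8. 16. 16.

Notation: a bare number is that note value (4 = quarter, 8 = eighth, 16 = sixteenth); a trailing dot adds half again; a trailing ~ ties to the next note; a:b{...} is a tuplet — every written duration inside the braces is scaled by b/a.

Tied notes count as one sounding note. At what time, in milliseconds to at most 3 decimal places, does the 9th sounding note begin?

note 9 onset = 54/7b = 2615.012ms

1. 0.0ms @ 0 + 254.237ms (3/4)
2. 254.237ms @ 3/4 + 254.237ms (3/4)
3. 508.475ms @ 3/2 + 508.475ms (3/2)
4. 1016.949ms @ 3 + 508.475ms (3/2)
5. 1525.424ms @ 9/2 + 508.475ms (3/2)
6. 2033.898ms @ 6 + 290.557ms (6/7)
7. 2324.455ms @ 48/7 + 145.278ms (3/7)
8. 2469.734ms @ 51/7 + 145.278ms (3/7)
9. 2615.012ms @ 54/7 + 145.278ms (3/7)
10. 2760.291ms @ 57/7 + 290.557ms (6/7)
11. 3050.847ms @ 9 + 508.475ms (3/2)
12. 3559.322ms @ 21/2 + 254.237ms (3/4)
13. 3813.559ms @ 45/4 + 254.237ms (3/4)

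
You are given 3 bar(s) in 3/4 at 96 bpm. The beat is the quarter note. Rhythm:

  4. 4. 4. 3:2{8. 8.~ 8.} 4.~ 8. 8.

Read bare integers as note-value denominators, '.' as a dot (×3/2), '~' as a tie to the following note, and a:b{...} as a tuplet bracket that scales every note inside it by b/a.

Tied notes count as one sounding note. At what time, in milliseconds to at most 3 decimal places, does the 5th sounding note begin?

note 5 onset = 5b = 3125.0ms

1. 0.0ms @ 0 + 937.5ms (3/2)
2. 937.5ms @ 3/2 + 937.5ms (3/2)
3. 1875.0ms @ 3 + 937.5ms (3/2)
4. 2812.5ms @ 9/2 + 312.5ms (1/2)
5. 3125.0ms @ 5 + 625.0ms (1)
6. 3750.0ms @ 6 + 1406.25ms (9/4)
7. 5156.25ms @ 33/4 + 468.75ms (3/4)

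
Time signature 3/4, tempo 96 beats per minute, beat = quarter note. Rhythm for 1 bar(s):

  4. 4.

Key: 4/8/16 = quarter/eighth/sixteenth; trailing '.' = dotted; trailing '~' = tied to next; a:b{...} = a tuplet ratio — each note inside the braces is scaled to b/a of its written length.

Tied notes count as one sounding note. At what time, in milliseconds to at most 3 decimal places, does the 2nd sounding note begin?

1. 0.0ms @ 0 + 937.5ms (3/2)
2. 937.5ms @ 3/2 + 937.5ms (3/2)

note 2 onset = 3/2b = 937.5ms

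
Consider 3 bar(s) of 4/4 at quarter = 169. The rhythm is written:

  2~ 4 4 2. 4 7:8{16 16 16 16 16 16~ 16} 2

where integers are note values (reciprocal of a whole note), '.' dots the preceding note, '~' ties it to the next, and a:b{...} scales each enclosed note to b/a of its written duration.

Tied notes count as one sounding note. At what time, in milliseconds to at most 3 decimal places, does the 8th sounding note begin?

note 8 onset = 62/7b = 3144.548ms

1. 0.0ms @ 0 + 1065.089ms (3)
2. 1065.089ms @ 3 + 355.03ms (1)
3. 1420.118ms @ 4 + 1065.089ms (3)
4. 2485.207ms @ 7 + 355.03ms (1)
5. 2840.237ms @ 8 + 101.437ms (2/7)
6. 2941.674ms @ 58/7 + 101.437ms (2/7)
7. 3043.111ms @ 60/7 + 101.437ms (2/7)
8. 3144.548ms @ 62/7 + 101.437ms (2/7)
9. 3245.985ms @ 64/7 + 101.437ms (2/7)
10. 3347.422ms @ 66/7 + 202.874ms (4/7)
11. 3550.296ms @ 10 + 710.059ms (2)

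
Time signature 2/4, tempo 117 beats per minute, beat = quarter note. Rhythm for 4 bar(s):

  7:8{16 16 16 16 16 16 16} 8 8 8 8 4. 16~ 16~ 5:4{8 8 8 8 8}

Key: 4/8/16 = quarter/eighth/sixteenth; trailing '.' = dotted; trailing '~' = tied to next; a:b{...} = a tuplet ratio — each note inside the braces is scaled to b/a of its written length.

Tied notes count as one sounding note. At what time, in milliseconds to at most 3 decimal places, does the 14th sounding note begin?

1. 0.0ms @ 0 + 146.52ms (2/7)
2. 146.52ms @ 2/7 + 146.52ms (2/7)
3. 293.04ms @ 4/7 + 146.52ms (2/7)
4. 439.56ms @ 6/7 + 146.52ms (2/7)
5. 586.081ms @ 8/7 + 146.52ms (2/7)
6. 732.601ms @ 10/7 + 146.52ms (2/7)
7. 879.121ms @ 12/7 + 146.52ms (2/7)
8. 1025.641ms @ 2 + 256.41ms (1/2)
9. 1282.051ms @ 5/2 + 256.41ms (1/2)
10. 1538.462ms @ 3 + 256.41ms (1/2)
11. 1794.872ms @ 7/2 + 256.41ms (1/2)
12. 2051.282ms @ 4 + 769.231ms (3/2)
13. 2820.513ms @ 11/2 + 461.538ms (9/10)
14. 3282.051ms @ 32/5 + 205.128ms (2/5)
15. 3487.179ms @ 34/5 + 205.128ms (2/5)
16. 3692.308ms @ 36/5 + 205.128ms (2/5)
17. 3897.436ms @ 38/5 + 205.128ms (2/5)

note 14 onset = 32/5b = 3282.051ms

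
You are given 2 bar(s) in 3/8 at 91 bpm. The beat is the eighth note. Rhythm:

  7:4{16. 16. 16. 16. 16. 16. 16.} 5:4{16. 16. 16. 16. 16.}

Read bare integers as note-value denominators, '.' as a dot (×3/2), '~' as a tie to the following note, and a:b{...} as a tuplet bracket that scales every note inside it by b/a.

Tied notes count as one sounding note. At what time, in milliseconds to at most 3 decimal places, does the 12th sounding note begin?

note 12 onset = 27/5b = 3560.44ms

1. 0.0ms @ 0 + 282.575ms (3/7)
2. 282.575ms @ 3/7 + 282.575ms (3/7)
3. 565.149ms @ 6/7 + 282.575ms (3/7)
4. 847.724ms @ 9/7 + 282.575ms (3/7)
5. 1130.298ms @ 12/7 + 282.575ms (3/7)
6. 1412.873ms @ 15/7 + 282.575ms (3/7)
7. 1695.447ms @ 18/7 + 282.575ms (3/7)
8. 1978.022ms @ 3 + 395.604ms (3/5)
9. 2373.626ms @ 18/5 + 395.604ms (3/5)
10. 2769.231ms @ 21/5 + 395.604ms (3/5)
11. 3164.835ms @ 24/5 + 395.604ms (3/5)
12. 3560.44ms @ 27/5 + 395.604ms (3/5)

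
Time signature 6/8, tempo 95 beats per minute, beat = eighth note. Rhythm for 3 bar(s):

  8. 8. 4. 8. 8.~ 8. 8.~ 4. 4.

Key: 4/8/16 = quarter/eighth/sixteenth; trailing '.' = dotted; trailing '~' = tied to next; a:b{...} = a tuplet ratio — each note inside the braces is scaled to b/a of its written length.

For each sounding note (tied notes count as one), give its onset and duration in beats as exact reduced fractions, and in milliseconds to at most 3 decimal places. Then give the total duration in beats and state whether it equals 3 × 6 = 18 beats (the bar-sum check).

1) 0.0ms=0b +947.368ms=3/2b
2) 947.368ms=3/2b +947.368ms=3/2b
3) 1894.737ms=3b +1894.737ms=3b
4) 3789.474ms=6b +947.368ms=3/2b
5) 4736.842ms=15/2b +1894.737ms=3b
6) 6631.579ms=21/2b +2842.105ms=9/2b
7) 9473.684ms=15b +1894.737ms=3b
Σ=18b of 18 (95bpm 6/8) — PASS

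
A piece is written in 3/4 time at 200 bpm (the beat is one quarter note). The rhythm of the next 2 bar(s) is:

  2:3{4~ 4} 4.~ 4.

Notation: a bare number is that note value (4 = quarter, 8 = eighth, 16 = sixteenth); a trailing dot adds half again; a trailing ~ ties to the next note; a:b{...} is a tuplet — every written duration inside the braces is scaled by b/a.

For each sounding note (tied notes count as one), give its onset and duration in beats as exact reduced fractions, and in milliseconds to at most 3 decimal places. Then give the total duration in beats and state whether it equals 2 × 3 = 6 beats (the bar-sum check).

1) 0.0ms=0b +900.0ms=3b
2) 900.0ms=3b +900.0ms=3b
Σ=6b of 6 (200bpm 3/4) — PASS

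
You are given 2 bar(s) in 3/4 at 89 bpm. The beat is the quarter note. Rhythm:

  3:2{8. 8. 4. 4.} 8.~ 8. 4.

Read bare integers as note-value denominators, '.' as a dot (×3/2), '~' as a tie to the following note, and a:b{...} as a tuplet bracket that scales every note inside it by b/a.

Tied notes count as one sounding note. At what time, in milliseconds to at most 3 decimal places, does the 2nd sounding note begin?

1. 0.0ms @ 0 + 337.079ms (1/2)
2. 337.079ms @ 1/2 + 337.079ms (1/2)
3. 674.157ms @ 1 + 674.157ms (1)
4. 1348.315ms @ 2 + 674.157ms (1)
5. 2022.472ms @ 3 + 1011.236ms (3/2)
6. 3033.708ms @ 9/2 + 1011.236ms (3/2)

note 2 onset = 1/2b = 337.079ms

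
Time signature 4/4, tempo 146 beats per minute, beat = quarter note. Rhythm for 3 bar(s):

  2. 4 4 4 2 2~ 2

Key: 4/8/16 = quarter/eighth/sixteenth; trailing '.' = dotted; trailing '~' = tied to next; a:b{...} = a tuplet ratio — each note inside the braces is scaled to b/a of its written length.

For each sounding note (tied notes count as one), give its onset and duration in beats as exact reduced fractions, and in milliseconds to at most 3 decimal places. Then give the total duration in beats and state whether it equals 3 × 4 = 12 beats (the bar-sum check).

1) 0.0ms=0b +1232.877ms=3b
2) 1232.877ms=3b +410.959ms=1b
3) 1643.836ms=4b +410.959ms=1b
4) 2054.795ms=5b +410.959ms=1b
5) 2465.753ms=6b +821.918ms=2b
6) 3287.671ms=8b +1643.836ms=4b
Σ=12b of 12 (146bpm 4/4) — PASS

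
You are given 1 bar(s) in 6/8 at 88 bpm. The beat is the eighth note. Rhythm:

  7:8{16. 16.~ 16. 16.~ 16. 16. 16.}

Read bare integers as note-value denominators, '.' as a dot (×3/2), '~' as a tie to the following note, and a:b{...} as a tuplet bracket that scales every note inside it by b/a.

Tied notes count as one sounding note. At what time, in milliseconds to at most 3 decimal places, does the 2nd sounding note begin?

1. 0.0ms @ 0 + 584.416ms (6/7)
2. 584.416ms @ 6/7 + 1168.831ms (12/7)
3. 1753.247ms @ 18/7 + 1168.831ms (12/7)
4. 2922.078ms @ 30/7 + 584.416ms (6/7)
5. 3506.494ms @ 36/7 + 584.416ms (6/7)

note 2 onset = 6/7b = 584.416ms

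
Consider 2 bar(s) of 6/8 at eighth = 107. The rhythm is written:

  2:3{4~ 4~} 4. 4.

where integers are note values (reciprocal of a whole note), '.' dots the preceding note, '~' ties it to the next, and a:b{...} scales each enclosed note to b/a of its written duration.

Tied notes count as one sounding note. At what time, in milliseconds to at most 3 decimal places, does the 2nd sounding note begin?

1. 0.0ms @ 0 + 5046.729ms (9)
2. 5046.729ms @ 9 + 1682.243ms (3)

note 2 onset = 9b = 5046.729ms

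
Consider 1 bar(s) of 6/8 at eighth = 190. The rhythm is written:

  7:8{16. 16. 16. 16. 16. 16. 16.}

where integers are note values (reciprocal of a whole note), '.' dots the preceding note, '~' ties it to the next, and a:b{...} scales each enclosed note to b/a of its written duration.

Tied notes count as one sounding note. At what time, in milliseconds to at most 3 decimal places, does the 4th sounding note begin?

note 4 onset = 18/7b = 812.03ms

1. 0.0ms @ 0 + 270.677ms (6/7)
2. 270.677ms @ 6/7 + 270.677ms (6/7)
3. 541.353ms @ 12/7 + 270.677ms (6/7)
4. 812.03ms @ 18/7 + 270.677ms (6/7)
5. 1082.707ms @ 24/7 + 270.677ms (6/7)
6. 1353.383ms @ 30/7 + 270.677ms (6/7)
7. 1624.06ms @ 36/7 + 270.677ms (6/7)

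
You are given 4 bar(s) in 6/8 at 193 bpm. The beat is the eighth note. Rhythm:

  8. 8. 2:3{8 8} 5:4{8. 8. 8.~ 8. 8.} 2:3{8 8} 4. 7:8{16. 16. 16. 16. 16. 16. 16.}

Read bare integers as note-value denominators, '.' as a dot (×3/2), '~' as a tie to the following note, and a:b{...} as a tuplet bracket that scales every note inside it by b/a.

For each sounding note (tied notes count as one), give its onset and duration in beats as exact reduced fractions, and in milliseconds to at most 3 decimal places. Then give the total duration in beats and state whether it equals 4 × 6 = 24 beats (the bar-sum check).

1) 0.0ms=0b +466.321ms=3/2b
2) 466.321ms=3/2b +466.321ms=3/2b
3) 932.642ms=3b +466.321ms=3/2b
4) 1398.964ms=9/2b +466.321ms=3/2b
5) 1865.285ms=6b +373.057ms=6/5b
6) 2238.342ms=36/5b +373.057ms=6/5b
7) 2611.399ms=42/5b +746.114ms=12/5b
8) 3357.513ms=54/5b +373.057ms=6/5b
9) 3730.57ms=12b +466.321ms=3/2b
10) 4196.891ms=27/2b +466.321ms=3/2b
11) 4663.212ms=15b +932.642ms=3b
12) 5595.855ms=18b +266.469ms=6/7b
13) 5862.324ms=132/7b +266.469ms=6/7b
14) 6128.793ms=138/7b +266.469ms=6/7b
15) 6395.263ms=144/7b +266.469ms=6/7b
16) 6661.732ms=150/7b +266.469ms=6/7b
17) 6928.201ms=156/7b +266.469ms=6/7b
18) 7194.671ms=162/7b +266.469ms=6/7b
Σ=24b of 24 (193bpm 6/8) — PASS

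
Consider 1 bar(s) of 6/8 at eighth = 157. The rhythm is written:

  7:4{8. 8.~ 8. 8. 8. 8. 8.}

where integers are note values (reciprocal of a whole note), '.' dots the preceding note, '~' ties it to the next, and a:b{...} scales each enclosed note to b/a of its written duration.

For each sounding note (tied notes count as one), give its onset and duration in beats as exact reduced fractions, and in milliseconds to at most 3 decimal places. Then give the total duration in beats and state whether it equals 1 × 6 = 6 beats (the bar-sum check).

1) 0.0ms=0b +327.571ms=6/7b
2) 327.571ms=6/7b +655.141ms=12/7b
3) 982.712ms=18/7b +327.571ms=6/7b
4) 1310.282ms=24/7b +327.571ms=6/7b
5) 1637.853ms=30/7b +327.571ms=6/7b
6) 1965.423ms=36/7b +327.571ms=6/7b
Σ=6b of 6 (157bpm 6/8) — PASS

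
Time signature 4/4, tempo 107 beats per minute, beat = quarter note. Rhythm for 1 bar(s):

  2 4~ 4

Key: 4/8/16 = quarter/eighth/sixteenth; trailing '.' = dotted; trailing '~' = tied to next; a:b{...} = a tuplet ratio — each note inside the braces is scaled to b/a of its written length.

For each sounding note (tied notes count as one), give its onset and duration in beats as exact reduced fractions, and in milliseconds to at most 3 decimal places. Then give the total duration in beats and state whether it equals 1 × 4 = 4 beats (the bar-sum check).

1) 0.0ms=0b +1121.495ms=2b
2) 1121.495ms=2b +1121.495ms=2b
Σ=4b of 4 (107bpm 4/4) — PASS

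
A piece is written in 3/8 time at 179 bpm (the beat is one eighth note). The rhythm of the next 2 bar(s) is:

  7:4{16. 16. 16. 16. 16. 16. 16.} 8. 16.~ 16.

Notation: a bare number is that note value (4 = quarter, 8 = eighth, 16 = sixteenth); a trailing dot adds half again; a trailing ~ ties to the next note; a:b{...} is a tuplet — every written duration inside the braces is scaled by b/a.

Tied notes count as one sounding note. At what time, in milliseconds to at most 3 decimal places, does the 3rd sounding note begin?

1. 0.0ms @ 0 + 143.655ms (3/7)
2. 143.655ms @ 3/7 + 143.655ms (3/7)
3. 287.31ms @ 6/7 + 143.655ms (3/7)
4. 430.966ms @ 9/7 + 143.655ms (3/7)
5. 574.621ms @ 12/7 + 143.655ms (3/7)
6. 718.276ms @ 15/7 + 143.655ms (3/7)
7. 861.931ms @ 18/7 + 143.655ms (3/7)
8. 1005.587ms @ 3 + 502.793ms (3/2)
9. 1508.38ms @ 9/2 + 502.793ms (3/2)

note 3 onset = 6/7b = 287.31ms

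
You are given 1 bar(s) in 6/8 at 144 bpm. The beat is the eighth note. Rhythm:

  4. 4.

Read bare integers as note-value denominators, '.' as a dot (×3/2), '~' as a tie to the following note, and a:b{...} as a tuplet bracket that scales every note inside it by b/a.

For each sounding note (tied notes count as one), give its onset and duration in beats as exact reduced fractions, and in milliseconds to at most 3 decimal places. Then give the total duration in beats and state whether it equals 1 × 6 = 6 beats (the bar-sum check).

1) 0.0ms=0b +1250.0ms=3b
2) 1250.0ms=3b +1250.0ms=3b
Σ=6b of 6 (144bpm 6/8) — PASS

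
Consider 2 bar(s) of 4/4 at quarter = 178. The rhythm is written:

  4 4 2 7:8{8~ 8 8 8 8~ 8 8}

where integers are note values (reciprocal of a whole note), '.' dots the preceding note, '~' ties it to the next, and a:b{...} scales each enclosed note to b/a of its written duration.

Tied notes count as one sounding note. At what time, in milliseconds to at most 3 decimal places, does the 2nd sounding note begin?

1. 0.0ms @ 0 + 337.079ms (1)
2. 337.079ms @ 1 + 337.079ms (1)
3. 674.157ms @ 2 + 674.157ms (2)
4. 1348.315ms @ 4 + 385.233ms (8/7)
5. 1733.547ms @ 36/7 + 192.616ms (4/7)
6. 1926.164ms @ 40/7 + 192.616ms (4/7)
7. 2118.78ms @ 44/7 + 385.233ms (8/7)
8. 2504.013ms @ 52/7 + 192.616ms (4/7)

note 2 onset = 1b = 337.079ms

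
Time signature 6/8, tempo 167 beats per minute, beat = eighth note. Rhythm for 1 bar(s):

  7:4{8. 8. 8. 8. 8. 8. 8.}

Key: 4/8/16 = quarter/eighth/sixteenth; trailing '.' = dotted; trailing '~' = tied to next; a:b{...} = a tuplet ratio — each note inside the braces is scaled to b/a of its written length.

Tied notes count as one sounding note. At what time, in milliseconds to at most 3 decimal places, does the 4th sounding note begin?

1. 0.0ms @ 0 + 307.956ms (6/7)
2. 307.956ms @ 6/7 + 307.956ms (6/7)
3. 615.911ms @ 12/7 + 307.956ms (6/7)
4. 923.867ms @ 18/7 + 307.956ms (6/7)
5. 1231.822ms @ 24/7 + 307.956ms (6/7)
6. 1539.778ms @ 30/7 + 307.956ms (6/7)
7. 1847.733ms @ 36/7 + 307.956ms (6/7)

note 4 onset = 18/7b = 923.867ms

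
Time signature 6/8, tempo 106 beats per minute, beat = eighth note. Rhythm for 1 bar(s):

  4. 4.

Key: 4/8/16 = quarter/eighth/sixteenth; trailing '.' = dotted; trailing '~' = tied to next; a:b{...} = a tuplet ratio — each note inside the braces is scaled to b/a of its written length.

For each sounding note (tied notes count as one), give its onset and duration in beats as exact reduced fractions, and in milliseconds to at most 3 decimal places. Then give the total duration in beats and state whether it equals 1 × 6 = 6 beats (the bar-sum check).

1) 0.0ms=0b +1698.113ms=3b
2) 1698.113ms=3b +1698.113ms=3b
Σ=6b of 6 (106bpm 6/8) — PASS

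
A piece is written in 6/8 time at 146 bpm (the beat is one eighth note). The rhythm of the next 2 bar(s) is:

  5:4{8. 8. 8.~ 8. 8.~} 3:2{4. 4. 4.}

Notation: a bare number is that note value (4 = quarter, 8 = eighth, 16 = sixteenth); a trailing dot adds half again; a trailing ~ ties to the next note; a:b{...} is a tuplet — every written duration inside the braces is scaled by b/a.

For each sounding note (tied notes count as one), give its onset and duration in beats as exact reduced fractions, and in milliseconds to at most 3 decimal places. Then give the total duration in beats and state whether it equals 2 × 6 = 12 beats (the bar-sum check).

1) 0.0ms=0b +493.151ms=6/5b
2) 493.151ms=6/5b +493.151ms=6/5b
3) 986.301ms=12/5b +986.301ms=12/5b
4) 1972.603ms=24/5b +1315.068ms=16/5b
5) 3287.671ms=8b +821.918ms=2b
6) 4109.589ms=10b +821.918ms=2b
Σ=12b of 12 (146bpm 6/8) — PASS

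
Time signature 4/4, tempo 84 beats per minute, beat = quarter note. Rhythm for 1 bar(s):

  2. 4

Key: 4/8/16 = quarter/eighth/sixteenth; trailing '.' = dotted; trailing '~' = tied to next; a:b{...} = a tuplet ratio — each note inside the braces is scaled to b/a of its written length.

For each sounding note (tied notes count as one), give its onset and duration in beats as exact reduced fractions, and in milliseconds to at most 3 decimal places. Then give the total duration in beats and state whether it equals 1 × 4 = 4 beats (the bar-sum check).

1) 0.0ms=0b +2142.857ms=3b
2) 2142.857ms=3b +714.286ms=1b
Σ=4b of 4 (84bpm 4/4) — PASS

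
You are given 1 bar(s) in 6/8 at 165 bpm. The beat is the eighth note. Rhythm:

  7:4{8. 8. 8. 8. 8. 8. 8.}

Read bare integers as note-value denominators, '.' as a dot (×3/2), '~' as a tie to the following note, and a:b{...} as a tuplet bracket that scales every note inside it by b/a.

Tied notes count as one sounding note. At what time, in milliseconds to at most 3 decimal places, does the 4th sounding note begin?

1. 0.0ms @ 0 + 311.688ms (6/7)
2. 311.688ms @ 6/7 + 311.688ms (6/7)
3. 623.377ms @ 12/7 + 311.688ms (6/7)
4. 935.065ms @ 18/7 + 311.688ms (6/7)
5. 1246.753ms @ 24/7 + 311.688ms (6/7)
6. 1558.442ms @ 30/7 + 311.688ms (6/7)
7. 1870.13ms @ 36/7 + 311.688ms (6/7)

note 4 onset = 18/7b = 935.065ms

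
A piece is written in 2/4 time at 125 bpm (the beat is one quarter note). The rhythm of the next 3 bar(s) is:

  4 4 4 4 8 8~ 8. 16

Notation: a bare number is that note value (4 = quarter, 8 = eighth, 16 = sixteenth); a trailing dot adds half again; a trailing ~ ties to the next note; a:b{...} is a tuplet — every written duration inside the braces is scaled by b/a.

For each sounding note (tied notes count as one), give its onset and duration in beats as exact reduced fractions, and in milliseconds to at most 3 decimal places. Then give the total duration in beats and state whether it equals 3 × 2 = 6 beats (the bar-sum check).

1) 0.0ms=0b +480.0ms=1b
2) 480.0ms=1b +480.0ms=1b
3) 960.0ms=2b +480.0ms=1b
4) 1440.0ms=3b +480.0ms=1b
5) 1920.0ms=4b +240.0ms=1/2b
6) 2160.0ms=9/2b +600.0ms=5/4b
7) 2760.0ms=23/4b +120.0ms=1/4b
Σ=6b of 6 (125bpm 2/4) — PASS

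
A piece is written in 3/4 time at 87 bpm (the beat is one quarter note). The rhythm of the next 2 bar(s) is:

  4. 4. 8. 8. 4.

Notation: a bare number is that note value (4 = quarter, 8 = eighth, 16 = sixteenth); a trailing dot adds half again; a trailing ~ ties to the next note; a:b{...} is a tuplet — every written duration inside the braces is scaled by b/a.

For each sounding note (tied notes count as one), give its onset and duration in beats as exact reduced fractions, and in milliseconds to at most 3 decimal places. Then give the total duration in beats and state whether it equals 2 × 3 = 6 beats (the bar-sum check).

1) 0.0ms=0b +1034.483ms=3/2b
2) 1034.483ms=3/2b +1034.483ms=3/2b
3) 2068.966ms=3b +517.241ms=3/4b
4) 2586.207ms=15/4b +517.241ms=3/4b
5) 3103.448ms=9/2b +1034.483ms=3/2b
Σ=6b of 6 (87bpm 3/4) — PASS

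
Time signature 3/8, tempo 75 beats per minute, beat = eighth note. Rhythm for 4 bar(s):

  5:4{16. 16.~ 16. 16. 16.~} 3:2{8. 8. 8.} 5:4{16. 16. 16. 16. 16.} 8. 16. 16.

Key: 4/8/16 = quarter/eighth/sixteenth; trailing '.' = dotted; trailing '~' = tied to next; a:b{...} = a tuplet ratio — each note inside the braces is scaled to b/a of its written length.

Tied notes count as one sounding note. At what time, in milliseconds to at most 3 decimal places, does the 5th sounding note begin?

1. 0.0ms @ 0 + 480.0ms (3/5)
2. 480.0ms @ 3/5 + 960.0ms (6/5)
3. 1440.0ms @ 9/5 + 480.0ms (3/5)
4. 1920.0ms @ 12/5 + 1280.0ms (8/5)
5. 3200.0ms @ 4 + 800.0ms (1)
6. 4000.0ms @ 5 + 800.0ms (1)
7. 4800.0ms @ 6 + 480.0ms (3/5)
8. 5280.0ms @ 33/5 + 480.0ms (3/5)
9. 5760.0ms @ 36/5 + 480.0ms (3/5)
10. 6240.0ms @ 39/5 + 480.0ms (3/5)
11. 6720.0ms @ 42/5 + 480.0ms (3/5)
12. 7200.0ms @ 9 + 1200.0ms (3/2)
13. 8400.0ms @ 21/2 + 600.0ms (3/4)
14. 9000.0ms @ 45/4 + 600.0ms (3/4)

note 5 onset = 4b = 3200.0ms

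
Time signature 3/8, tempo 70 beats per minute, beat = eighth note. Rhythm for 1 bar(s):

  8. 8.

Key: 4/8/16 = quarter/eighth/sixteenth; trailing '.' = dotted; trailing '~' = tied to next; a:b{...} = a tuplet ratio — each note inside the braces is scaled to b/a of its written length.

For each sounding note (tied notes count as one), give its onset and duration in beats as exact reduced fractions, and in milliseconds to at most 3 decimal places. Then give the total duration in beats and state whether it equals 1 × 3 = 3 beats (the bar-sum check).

1) 0.0ms=0b +1285.714ms=3/2b
2) 1285.714ms=3/2b +1285.714ms=3/2b
Σ=3b of 3 (70bpm 3/8) — PASS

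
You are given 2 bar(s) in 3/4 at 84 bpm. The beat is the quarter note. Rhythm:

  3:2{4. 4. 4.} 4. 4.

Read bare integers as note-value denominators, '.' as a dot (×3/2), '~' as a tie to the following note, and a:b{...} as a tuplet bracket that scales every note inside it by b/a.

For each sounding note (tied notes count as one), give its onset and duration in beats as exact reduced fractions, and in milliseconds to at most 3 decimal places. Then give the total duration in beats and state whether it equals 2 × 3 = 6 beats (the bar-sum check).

1) 0.0ms=0b +714.286ms=1b
2) 714.286ms=1b +714.286ms=1b
3) 1428.571ms=2b +714.286ms=1b
4) 2142.857ms=3b +1071.429ms=3/2b
5) 3214.286ms=9/2b +1071.429ms=3/2b
Σ=6b of 6 (84bpm 3/4) — PASS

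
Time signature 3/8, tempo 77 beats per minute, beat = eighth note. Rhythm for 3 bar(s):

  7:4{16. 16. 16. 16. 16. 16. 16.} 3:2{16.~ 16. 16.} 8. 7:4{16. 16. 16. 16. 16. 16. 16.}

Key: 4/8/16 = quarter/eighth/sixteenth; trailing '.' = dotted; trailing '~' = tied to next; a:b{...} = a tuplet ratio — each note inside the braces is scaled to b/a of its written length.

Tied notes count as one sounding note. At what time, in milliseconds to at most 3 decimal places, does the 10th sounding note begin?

note 10 onset = 9/2b = 3506.494ms

1. 0.0ms @ 0 + 333.952ms (3/7)
2. 333.952ms @ 3/7 + 333.952ms (3/7)
3. 667.904ms @ 6/7 + 333.952ms (3/7)
4. 1001.855ms @ 9/7 + 333.952ms (3/7)
5. 1335.807ms @ 12/7 + 333.952ms (3/7)
6. 1669.759ms @ 15/7 + 333.952ms (3/7)
7. 2003.711ms @ 18/7 + 333.952ms (3/7)
8. 2337.662ms @ 3 + 779.221ms (1)
9. 3116.883ms @ 4 + 389.61ms (1/2)
10. 3506.494ms @ 9/2 + 1168.831ms (3/2)
11. 4675.325ms @ 6 + 333.952ms (3/7)
12. 5009.276ms @ 45/7 + 333.952ms (3/7)
13. 5343.228ms @ 48/7 + 333.952ms (3/7)
14. 5677.18ms @ 51/7 + 333.952ms (3/7)
15. 6011.132ms @ 54/7 + 333.952ms (3/7)
16. 6345.083ms @ 57/7 + 333.952ms (3/7)
17. 6679.035ms @ 60/7 + 333.952ms (3/7)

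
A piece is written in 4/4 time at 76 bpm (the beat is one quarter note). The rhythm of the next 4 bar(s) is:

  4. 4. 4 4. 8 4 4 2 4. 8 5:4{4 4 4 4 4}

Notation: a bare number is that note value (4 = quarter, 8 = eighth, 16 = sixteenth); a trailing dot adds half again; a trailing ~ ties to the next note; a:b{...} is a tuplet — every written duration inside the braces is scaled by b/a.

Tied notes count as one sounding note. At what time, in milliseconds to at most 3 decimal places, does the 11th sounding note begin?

1. 0.0ms @ 0 + 1184.211ms (3/2)
2. 1184.211ms @ 3/2 + 1184.211ms (3/2)
3. 2368.421ms @ 3 + 789.474ms (1)
4. 3157.895ms @ 4 + 1184.211ms (3/2)
5. 4342.105ms @ 11/2 + 394.737ms (1/2)
6. 4736.842ms @ 6 + 789.474ms (1)
7. 5526.316ms @ 7 + 789.474ms (1)
8. 6315.789ms @ 8 + 1578.947ms (2)
9. 7894.737ms @ 10 + 1184.211ms (3/2)
10. 9078.947ms @ 23/2 + 394.737ms (1/2)
11. 9473.684ms @ 12 + 631.579ms (4/5)
12. 10105.263ms @ 64/5 + 631.579ms (4/5)
13. 10736.842ms @ 68/5 + 631.579ms (4/5)
14. 11368.421ms @ 72/5 + 631.579ms (4/5)
15. 12000.0ms @ 76/5 + 631.579ms (4/5)

note 11 onset = 12b = 9473.684ms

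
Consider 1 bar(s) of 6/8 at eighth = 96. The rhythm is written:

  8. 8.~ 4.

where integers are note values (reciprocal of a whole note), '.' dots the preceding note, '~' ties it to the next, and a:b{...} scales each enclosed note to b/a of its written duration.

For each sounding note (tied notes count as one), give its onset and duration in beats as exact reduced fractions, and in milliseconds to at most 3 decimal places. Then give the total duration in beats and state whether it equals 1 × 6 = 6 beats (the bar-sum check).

1) 0.0ms=0b +937.5ms=3/2b
2) 937.5ms=3/2b +2812.5ms=9/2b
Σ=6b of 6 (96bpm 6/8) — PASS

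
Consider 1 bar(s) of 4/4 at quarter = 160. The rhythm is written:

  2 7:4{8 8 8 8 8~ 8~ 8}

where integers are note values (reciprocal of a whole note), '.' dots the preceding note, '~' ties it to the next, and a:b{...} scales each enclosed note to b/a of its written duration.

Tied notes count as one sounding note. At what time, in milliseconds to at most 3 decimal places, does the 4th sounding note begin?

1. 0.0ms @ 0 + 750.0ms (2)
2. 750.0ms @ 2 + 107.143ms (2/7)
3. 857.143ms @ 16/7 + 107.143ms (2/7)
4. 964.286ms @ 18/7 + 107.143ms (2/7)
5. 1071.429ms @ 20/7 + 107.143ms (2/7)
6. 1178.571ms @ 22/7 + 321.429ms (6/7)

note 4 onset = 18/7b = 964.286ms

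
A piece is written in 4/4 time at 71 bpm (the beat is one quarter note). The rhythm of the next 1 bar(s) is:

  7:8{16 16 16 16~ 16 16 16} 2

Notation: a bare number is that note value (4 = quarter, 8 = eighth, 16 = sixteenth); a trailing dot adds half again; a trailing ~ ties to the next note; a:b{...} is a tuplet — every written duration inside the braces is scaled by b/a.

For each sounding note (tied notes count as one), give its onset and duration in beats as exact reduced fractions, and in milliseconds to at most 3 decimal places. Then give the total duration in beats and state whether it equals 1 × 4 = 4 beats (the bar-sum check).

1) 0.0ms=0b +241.449ms=2/7b
2) 241.449ms=2/7b +241.449ms=2/7b
3) 482.897ms=4/7b +241.449ms=2/7b
4) 724.346ms=6/7b +482.897ms=4/7b
5) 1207.243ms=10/7b +241.449ms=2/7b
6) 1448.692ms=12/7b +241.449ms=2/7b
7) 1690.141ms=2b +1690.141ms=2b
Σ=4b of 4 (71bpm 4/4) — PASS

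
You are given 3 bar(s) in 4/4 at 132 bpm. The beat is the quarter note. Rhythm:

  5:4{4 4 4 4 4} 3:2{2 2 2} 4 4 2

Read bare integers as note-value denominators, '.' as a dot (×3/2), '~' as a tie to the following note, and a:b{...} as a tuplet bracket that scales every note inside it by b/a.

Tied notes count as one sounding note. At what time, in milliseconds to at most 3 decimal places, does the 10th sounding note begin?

note 10 onset = 9b = 4090.909ms

1. 0.0ms @ 0 + 363.636ms (4/5)
2. 363.636ms @ 4/5 + 363.636ms (4/5)
3. 727.273ms @ 8/5 + 363.636ms (4/5)
4. 1090.909ms @ 12/5 + 363.636ms (4/5)
5. 1454.545ms @ 16/5 + 363.636ms (4/5)
6. 1818.182ms @ 4 + 606.061ms (4/3)
7. 2424.242ms @ 16/3 + 606.061ms (4/3)
8. 3030.303ms @ 20/3 + 606.061ms (4/3)
9. 3636.364ms @ 8 + 454.545ms (1)
10. 4090.909ms @ 9 + 454.545ms (1)
11. 4545.455ms @ 10 + 909.091ms (2)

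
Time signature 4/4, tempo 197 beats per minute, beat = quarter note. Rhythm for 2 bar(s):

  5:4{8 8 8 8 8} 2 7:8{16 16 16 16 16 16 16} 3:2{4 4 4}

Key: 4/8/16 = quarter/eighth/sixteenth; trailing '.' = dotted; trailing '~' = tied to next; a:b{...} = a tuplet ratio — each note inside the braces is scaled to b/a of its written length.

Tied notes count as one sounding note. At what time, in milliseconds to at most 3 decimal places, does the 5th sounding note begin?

note 5 onset = 8/5b = 487.31ms

1. 0.0ms @ 0 + 121.827ms (2/5)
2. 121.827ms @ 2/5 + 121.827ms (2/5)
3. 243.655ms @ 4/5 + 121.827ms (2/5)
4. 365.482ms @ 6/5 + 121.827ms (2/5)
5. 487.31ms @ 8/5 + 121.827ms (2/5)
6. 609.137ms @ 2 + 609.137ms (2)
7. 1218.274ms @ 4 + 87.02ms (2/7)
8. 1305.294ms @ 30/7 + 87.02ms (2/7)
9. 1392.313ms @ 32/7 + 87.02ms (2/7)
10. 1479.333ms @ 34/7 + 87.02ms (2/7)
11. 1566.352ms @ 36/7 + 87.02ms (2/7)
12. 1653.372ms @ 38/7 + 87.02ms (2/7)
13. 1740.392ms @ 40/7 + 87.02ms (2/7)
14. 1827.411ms @ 6 + 203.046ms (2/3)
15. 2030.457ms @ 20/3 + 203.046ms (2/3)
16. 2233.503ms @ 22/3 + 203.046ms (2/3)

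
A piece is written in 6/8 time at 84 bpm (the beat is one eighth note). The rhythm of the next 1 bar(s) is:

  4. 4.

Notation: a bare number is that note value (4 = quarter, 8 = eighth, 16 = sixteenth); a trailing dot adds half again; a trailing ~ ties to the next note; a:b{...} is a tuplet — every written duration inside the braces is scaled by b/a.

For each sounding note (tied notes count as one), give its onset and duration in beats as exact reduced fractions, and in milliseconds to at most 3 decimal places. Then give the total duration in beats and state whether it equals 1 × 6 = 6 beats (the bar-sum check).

1) 0.0ms=0b +2142.857ms=3b
2) 2142.857ms=3b +2142.857ms=3b
Σ=6b of 6 (84bpm 6/8) — PASS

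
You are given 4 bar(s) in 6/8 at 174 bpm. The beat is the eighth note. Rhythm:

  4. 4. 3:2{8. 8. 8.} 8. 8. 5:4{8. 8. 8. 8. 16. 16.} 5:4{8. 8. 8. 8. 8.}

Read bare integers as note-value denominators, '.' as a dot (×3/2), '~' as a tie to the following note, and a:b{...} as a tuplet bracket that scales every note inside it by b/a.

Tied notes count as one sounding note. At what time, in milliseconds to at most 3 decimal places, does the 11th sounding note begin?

note 11 onset = 78/5b = 5379.31ms

1. 0.0ms @ 0 + 1034.483ms (3)
2. 1034.483ms @ 3 + 1034.483ms (3)
3. 2068.966ms @ 6 + 344.828ms (1)
4. 2413.793ms @ 7 + 344.828ms (1)
5. 2758.621ms @ 8 + 344.828ms (1)
6. 3103.448ms @ 9 + 517.241ms (3/2)
7. 3620.69ms @ 21/2 + 517.241ms (3/2)
8. 4137.931ms @ 12 + 413.793ms (6/5)
9. 4551.724ms @ 66/5 + 413.793ms (6/5)
10. 4965.517ms @ 72/5 + 413.793ms (6/5)
11. 5379.31ms @ 78/5 + 413.793ms (6/5)
12. 5793.103ms @ 84/5 + 206.897ms (3/5)
13. 6000.0ms @ 87/5 + 206.897ms (3/5)
14. 6206.897ms @ 18 + 413.793ms (6/5)
15. 6620.69ms @ 96/5 + 413.793ms (6/5)
16. 7034.483ms @ 102/5 + 413.793ms (6/5)
17. 7448.276ms @ 108/5 + 413.793ms (6/5)
18. 7862.069ms @ 114/5 + 413.793ms (6/5)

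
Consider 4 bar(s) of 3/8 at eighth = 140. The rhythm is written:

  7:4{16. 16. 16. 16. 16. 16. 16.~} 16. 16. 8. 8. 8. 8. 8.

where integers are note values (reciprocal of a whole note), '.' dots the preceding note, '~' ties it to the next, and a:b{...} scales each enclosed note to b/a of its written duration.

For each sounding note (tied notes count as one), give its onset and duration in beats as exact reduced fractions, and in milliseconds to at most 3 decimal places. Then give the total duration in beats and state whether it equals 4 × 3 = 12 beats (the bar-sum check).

1) 0.0ms=0b +183.673ms=3/7b
2) 183.673ms=3/7b +183.673ms=3/7b
3) 367.347ms=6/7b +183.673ms=3/7b
4) 551.02ms=9/7b +183.673ms=3/7b
5) 734.694ms=12/7b +183.673ms=3/7b
6) 918.367ms=15/7b +183.673ms=3/7b
7) 1102.041ms=18/7b +505.102ms=33/28b
8) 1607.143ms=15/4b +321.429ms=3/4b
9) 1928.571ms=9/2b +642.857ms=3/2b
10) 2571.429ms=6b +642.857ms=3/2b
11) 3214.286ms=15/2b +642.857ms=3/2b
12) 3857.143ms=9b +642.857ms=3/2b
13) 4500.0ms=21/2b +642.857ms=3/2b
Σ=12b of 12 (140bpm 3/8) — PASS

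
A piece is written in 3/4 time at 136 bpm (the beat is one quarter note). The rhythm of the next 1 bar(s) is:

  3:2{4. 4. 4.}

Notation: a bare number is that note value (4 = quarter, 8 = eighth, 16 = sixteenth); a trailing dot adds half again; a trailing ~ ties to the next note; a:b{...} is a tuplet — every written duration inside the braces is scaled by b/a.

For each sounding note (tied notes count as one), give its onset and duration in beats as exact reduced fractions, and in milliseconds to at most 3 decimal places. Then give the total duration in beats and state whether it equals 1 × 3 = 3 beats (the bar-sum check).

1) 0.0ms=0b +441.176ms=1b
2) 441.176ms=1b +441.176ms=1b
3) 882.353ms=2b +441.176ms=1b
Σ=3b of 3 (136bpm 3/4) — PASS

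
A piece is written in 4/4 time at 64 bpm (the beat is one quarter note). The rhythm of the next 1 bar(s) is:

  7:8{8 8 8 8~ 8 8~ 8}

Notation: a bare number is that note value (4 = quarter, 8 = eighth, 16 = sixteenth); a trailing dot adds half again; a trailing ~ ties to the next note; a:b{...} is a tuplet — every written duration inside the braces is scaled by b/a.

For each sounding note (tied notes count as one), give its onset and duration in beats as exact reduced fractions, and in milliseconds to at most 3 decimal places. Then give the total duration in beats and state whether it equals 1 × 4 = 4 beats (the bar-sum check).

1) 0.0ms=0b +535.714ms=4/7b
2) 535.714ms=4/7b +535.714ms=4/7b
3) 1071.429ms=8/7b +535.714ms=4/7b
4) 1607.143ms=12/7b +1071.429ms=8/7b
5) 2678.571ms=20/7b +1071.429ms=8/7b
Σ=4b of 4 (64bpm 4/4) — PASS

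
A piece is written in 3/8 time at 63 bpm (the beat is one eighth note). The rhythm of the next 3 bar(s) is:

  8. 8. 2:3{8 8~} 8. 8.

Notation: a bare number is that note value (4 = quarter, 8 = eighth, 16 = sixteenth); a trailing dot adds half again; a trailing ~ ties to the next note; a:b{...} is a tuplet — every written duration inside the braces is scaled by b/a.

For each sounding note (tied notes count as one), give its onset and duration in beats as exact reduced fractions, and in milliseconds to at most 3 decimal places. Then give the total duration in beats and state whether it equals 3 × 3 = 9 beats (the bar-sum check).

1) 0.0ms=0b +1428.571ms=3/2b
2) 1428.571ms=3/2b +1428.571ms=3/2b
3) 2857.143ms=3b +1428.571ms=3/2b
4) 4285.714ms=9/2b +2857.143ms=3b
5) 7142.857ms=15/2b +1428.571ms=3/2b
Σ=9b of 9 (63bpm 3/8) — PASS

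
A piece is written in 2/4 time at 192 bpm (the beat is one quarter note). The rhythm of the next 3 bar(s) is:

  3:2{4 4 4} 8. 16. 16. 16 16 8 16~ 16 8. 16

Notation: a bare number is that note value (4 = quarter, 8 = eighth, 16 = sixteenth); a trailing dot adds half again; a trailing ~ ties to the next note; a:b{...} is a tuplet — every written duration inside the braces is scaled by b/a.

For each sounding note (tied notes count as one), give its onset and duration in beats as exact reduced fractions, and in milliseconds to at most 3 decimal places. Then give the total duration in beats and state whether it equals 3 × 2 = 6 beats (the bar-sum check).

1) 0.0ms=0b +208.333ms=2/3b
2) 208.333ms=2/3b +208.333ms=2/3b
3) 416.667ms=4/3b +208.333ms=2/3b
4) 625.0ms=2b +234.375ms=3/4b
5) 859.375ms=11/4b +117.188ms=3/8b
6) 976.562ms=25/8b +117.188ms=3/8b
7) 1093.75ms=7/2b +78.125ms=1/4b
8) 1171.875ms=15/4b +78.125ms=1/4b
9) 1250.0ms=4b +156.25ms=1/2b
10) 1406.25ms=9/2b +156.25ms=1/2b
11) 1562.5ms=5b +234.375ms=3/4b
12) 1796.875ms=23/4b +78.125ms=1/4b
Σ=6b of 6 (192bpm 2/4) — PASS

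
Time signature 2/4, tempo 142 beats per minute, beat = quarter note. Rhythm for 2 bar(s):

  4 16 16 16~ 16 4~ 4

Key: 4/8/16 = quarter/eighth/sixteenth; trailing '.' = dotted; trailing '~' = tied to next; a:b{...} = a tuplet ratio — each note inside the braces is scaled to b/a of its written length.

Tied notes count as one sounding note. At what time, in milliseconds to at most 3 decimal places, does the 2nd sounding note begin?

1. 0.0ms @ 0 + 422.535ms (1)
2. 422.535ms @ 1 + 105.634ms (1/4)
3. 528.169ms @ 5/4 + 105.634ms (1/4)
4. 633.803ms @ 3/2 + 211.268ms (1/2)
5. 845.07ms @ 2 + 845.07ms (2)

note 2 onset = 1b = 422.535ms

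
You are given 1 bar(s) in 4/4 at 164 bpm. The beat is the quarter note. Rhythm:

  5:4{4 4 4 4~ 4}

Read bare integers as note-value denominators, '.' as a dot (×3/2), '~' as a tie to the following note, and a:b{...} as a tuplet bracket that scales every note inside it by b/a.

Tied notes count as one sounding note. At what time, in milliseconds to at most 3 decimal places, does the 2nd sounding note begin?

note 2 onset = 4/5b = 292.683ms

1. 0.0ms @ 0 + 292.683ms (4/5)
2. 292.683ms @ 4/5 + 292.683ms (4/5)
3. 585.366ms @ 8/5 + 292.683ms (4/5)
4. 878.049ms @ 12/5 + 585.366ms (8/5)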